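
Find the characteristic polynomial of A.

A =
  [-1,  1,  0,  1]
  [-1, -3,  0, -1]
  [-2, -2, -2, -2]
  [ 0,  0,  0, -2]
x^4 + 8*x^3 + 24*x^2 + 32*x + 16

Expanding det(x·I − A) (e.g. by cofactor expansion or by noting that A is similar to its Jordan form J, which has the same characteristic polynomial as A) gives
  χ_A(x) = x^4 + 8*x^3 + 24*x^2 + 32*x + 16
which factors as (x + 2)^4. The eigenvalues (with algebraic multiplicities) are λ = -2 with multiplicity 4.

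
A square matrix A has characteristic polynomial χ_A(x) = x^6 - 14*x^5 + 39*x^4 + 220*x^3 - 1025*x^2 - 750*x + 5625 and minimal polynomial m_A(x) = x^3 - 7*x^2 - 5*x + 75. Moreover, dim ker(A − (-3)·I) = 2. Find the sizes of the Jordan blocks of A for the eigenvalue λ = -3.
Block sizes for λ = -3: [1, 1]

Step 1 — from the characteristic polynomial, algebraic multiplicity of λ = -3 is 2. From dim ker(A − (-3)·I) = 2, there are exactly 2 Jordan blocks for λ = -3.
Step 2 — from the minimal polynomial, the factor (x + 3) tells us the largest block for λ = -3 has size 1.
Step 3 — with total size 2, 2 blocks, and largest block 1, the block sizes (in nonincreasing order) are [1, 1].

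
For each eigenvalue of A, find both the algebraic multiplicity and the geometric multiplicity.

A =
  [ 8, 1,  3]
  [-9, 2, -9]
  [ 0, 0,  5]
λ = 5: alg = 3, geom = 2

Step 1 — factor the characteristic polynomial to read off the algebraic multiplicities:
  χ_A(x) = (x - 5)^3

Step 2 — compute geometric multiplicities via the rank-nullity identity g(λ) = n − rank(A − λI):
  rank(A − (5)·I) = 1, so dim ker(A − (5)·I) = n − 1 = 2

Summary:
  λ = 5: algebraic multiplicity = 3, geometric multiplicity = 2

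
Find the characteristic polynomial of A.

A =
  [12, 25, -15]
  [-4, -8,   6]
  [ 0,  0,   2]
x^3 - 6*x^2 + 12*x - 8

Expanding det(x·I − A) (e.g. by cofactor expansion or by noting that A is similar to its Jordan form J, which has the same characteristic polynomial as A) gives
  χ_A(x) = x^3 - 6*x^2 + 12*x - 8
which factors as (x - 2)^3. The eigenvalues (with algebraic multiplicities) are λ = 2 with multiplicity 3.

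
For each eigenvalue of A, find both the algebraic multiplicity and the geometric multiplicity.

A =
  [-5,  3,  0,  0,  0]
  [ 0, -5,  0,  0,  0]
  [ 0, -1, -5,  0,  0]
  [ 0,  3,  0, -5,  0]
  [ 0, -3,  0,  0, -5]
λ = -5: alg = 5, geom = 4

Step 1 — factor the characteristic polynomial to read off the algebraic multiplicities:
  χ_A(x) = (x + 5)^5

Step 2 — compute geometric multiplicities via the rank-nullity identity g(λ) = n − rank(A − λI):
  rank(A − (-5)·I) = 1, so dim ker(A − (-5)·I) = n − 1 = 4

Summary:
  λ = -5: algebraic multiplicity = 5, geometric multiplicity = 4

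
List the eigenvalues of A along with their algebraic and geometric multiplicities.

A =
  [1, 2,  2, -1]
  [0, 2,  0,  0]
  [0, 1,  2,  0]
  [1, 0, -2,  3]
λ = 2: alg = 4, geom = 2

Step 1 — factor the characteristic polynomial to read off the algebraic multiplicities:
  χ_A(x) = (x - 2)^4

Step 2 — compute geometric multiplicities via the rank-nullity identity g(λ) = n − rank(A − λI):
  rank(A − (2)·I) = 2, so dim ker(A − (2)·I) = n − 2 = 2

Summary:
  λ = 2: algebraic multiplicity = 4, geometric multiplicity = 2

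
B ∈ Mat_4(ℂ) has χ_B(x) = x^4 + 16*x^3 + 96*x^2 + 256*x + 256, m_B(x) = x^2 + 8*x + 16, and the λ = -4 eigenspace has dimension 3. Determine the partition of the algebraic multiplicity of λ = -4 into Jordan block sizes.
Block sizes for λ = -4: [2, 1, 1]

Step 1 — from the characteristic polynomial, algebraic multiplicity of λ = -4 is 4. From dim ker(B − (-4)·I) = 3, there are exactly 3 Jordan blocks for λ = -4.
Step 2 — from the minimal polynomial, the factor (x + 4)^2 tells us the largest block for λ = -4 has size 2.
Step 3 — with total size 4, 3 blocks, and largest block 2, the block sizes (in nonincreasing order) are [2, 1, 1].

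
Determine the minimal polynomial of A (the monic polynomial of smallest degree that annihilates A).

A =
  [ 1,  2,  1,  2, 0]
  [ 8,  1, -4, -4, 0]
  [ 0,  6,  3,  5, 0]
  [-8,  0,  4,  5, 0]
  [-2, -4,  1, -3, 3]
x^4 - 10*x^3 + 36*x^2 - 54*x + 27

The characteristic polynomial is χ_A(x) = (x - 3)^4*(x - 1), so the eigenvalues are known. The minimal polynomial is
  m_A(x) = Π_λ (x − λ)^{k_λ}
where k_λ is the size of the *largest* Jordan block for λ (equivalently, the smallest k with (A − λI)^k v = 0 for every generalised eigenvector v of λ).

  λ = 1: largest Jordan block has size 1, contributing (x − 1)
  λ = 3: largest Jordan block has size 3, contributing (x − 3)^3

So m_A(x) = (x - 3)^3*(x - 1) = x^4 - 10*x^3 + 36*x^2 - 54*x + 27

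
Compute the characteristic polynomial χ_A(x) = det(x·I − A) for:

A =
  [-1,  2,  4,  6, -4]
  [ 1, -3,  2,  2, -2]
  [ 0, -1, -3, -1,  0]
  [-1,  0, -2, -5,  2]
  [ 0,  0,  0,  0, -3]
x^5 + 15*x^4 + 90*x^3 + 270*x^2 + 405*x + 243

Expanding det(x·I − A) (e.g. by cofactor expansion or by noting that A is similar to its Jordan form J, which has the same characteristic polynomial as A) gives
  χ_A(x) = x^5 + 15*x^4 + 90*x^3 + 270*x^2 + 405*x + 243
which factors as (x + 3)^5. The eigenvalues (with algebraic multiplicities) are λ = -3 with multiplicity 5.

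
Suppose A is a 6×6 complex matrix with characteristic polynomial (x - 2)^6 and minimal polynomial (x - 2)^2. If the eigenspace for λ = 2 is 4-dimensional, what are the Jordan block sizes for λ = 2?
Block sizes for λ = 2: [2, 2, 1, 1]

Step 1 — from the characteristic polynomial, algebraic multiplicity of λ = 2 is 6. From dim ker(A − (2)·I) = 4, there are exactly 4 Jordan blocks for λ = 2.
Step 2 — from the minimal polynomial, the factor (x − 2)^2 tells us the largest block for λ = 2 has size 2.
Step 3 — with total size 6, 4 blocks, and largest block 2, the block sizes (in nonincreasing order) are [2, 2, 1, 1].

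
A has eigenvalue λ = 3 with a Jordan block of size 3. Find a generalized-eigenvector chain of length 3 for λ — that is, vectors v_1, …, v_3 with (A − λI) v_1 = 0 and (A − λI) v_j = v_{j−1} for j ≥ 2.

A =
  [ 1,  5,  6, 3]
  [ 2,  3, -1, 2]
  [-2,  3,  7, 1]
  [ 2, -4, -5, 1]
A Jordan chain for λ = 3 of length 3:
v_1 = (8, 2, 4, -6)ᵀ
v_2 = (-2, 2, -2, 2)ᵀ
v_3 = (1, 0, 0, 0)ᵀ

Let N = A − (3)·I. We want v_3 with N^3 v_3 = 0 but N^2 v_3 ≠ 0; then v_{j-1} := N · v_j for j = 3, …, 2.

Pick v_3 = (1, 0, 0, 0)ᵀ.
Then v_2 = N · v_3 = (-2, 2, -2, 2)ᵀ.
Then v_1 = N · v_2 = (8, 2, 4, -6)ᵀ.

Sanity check: (A − (3)·I) v_1 = (0, 0, 0, 0)ᵀ = 0. ✓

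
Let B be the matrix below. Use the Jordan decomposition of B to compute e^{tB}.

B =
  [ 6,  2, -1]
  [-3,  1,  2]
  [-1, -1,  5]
e^{tB} =
  [-t^2*exp(4*t)/2 + 2*t*exp(4*t) + exp(4*t), -t^2*exp(4*t)/2 + 2*t*exp(4*t), t^2*exp(4*t)/2 - t*exp(4*t)]
  [t^2*exp(4*t)/2 - 3*t*exp(4*t), t^2*exp(4*t)/2 - 3*t*exp(4*t) + exp(4*t), -t^2*exp(4*t)/2 + 2*t*exp(4*t)]
  [-t*exp(4*t), -t*exp(4*t), t*exp(4*t) + exp(4*t)]

Strategy: write B = P · J · P⁻¹ where J is a Jordan canonical form, so e^{tB} = P · e^{tJ} · P⁻¹, and e^{tJ} can be computed block-by-block.

B has Jordan form
J =
  [4, 1, 0]
  [0, 4, 1]
  [0, 0, 4]
(up to reordering of blocks).

Per-block formulas:
  For a 3×3 Jordan block J_3(4): exp(t · J_3(4)) = e^(4t)·(I + t·N + (t^2/2)·N^2), where N is the 3×3 nilpotent shift.

After assembling e^{tJ} and conjugating by P, we get:

e^{tB} =
  [-t^2*exp(4*t)/2 + 2*t*exp(4*t) + exp(4*t), -t^2*exp(4*t)/2 + 2*t*exp(4*t), t^2*exp(4*t)/2 - t*exp(4*t)]
  [t^2*exp(4*t)/2 - 3*t*exp(4*t), t^2*exp(4*t)/2 - 3*t*exp(4*t) + exp(4*t), -t^2*exp(4*t)/2 + 2*t*exp(4*t)]
  [-t*exp(4*t), -t*exp(4*t), t*exp(4*t) + exp(4*t)]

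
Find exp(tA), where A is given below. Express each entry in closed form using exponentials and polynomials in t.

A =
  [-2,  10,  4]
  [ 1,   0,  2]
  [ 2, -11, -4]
e^{tA} =
  [9*t^2*exp(-2*t) + exp(-2*t), -12*t^2*exp(-2*t) + 10*t*exp(-2*t), 6*t^2*exp(-2*t) + 4*t*exp(-2*t)]
  [3*t^2*exp(-2*t) + t*exp(-2*t), -4*t^2*exp(-2*t) + 2*t*exp(-2*t) + exp(-2*t), 2*t^2*exp(-2*t) + 2*t*exp(-2*t)]
  [-15*t^2*exp(-2*t)/2 + 2*t*exp(-2*t), 10*t^2*exp(-2*t) - 11*t*exp(-2*t), -5*t^2*exp(-2*t) - 2*t*exp(-2*t) + exp(-2*t)]

Strategy: write A = P · J · P⁻¹ where J is a Jordan canonical form, so e^{tA} = P · e^{tJ} · P⁻¹, and e^{tJ} can be computed block-by-block.

A has Jordan form
J =
  [-2,  1,  0]
  [ 0, -2,  1]
  [ 0,  0, -2]
(up to reordering of blocks).

Per-block formulas:
  For a 3×3 Jordan block J_3(-2): exp(t · J_3(-2)) = e^(-2t)·(I + t·N + (t^2/2)·N^2), where N is the 3×3 nilpotent shift.

After assembling e^{tJ} and conjugating by P, we get:

e^{tA} =
  [9*t^2*exp(-2*t) + exp(-2*t), -12*t^2*exp(-2*t) + 10*t*exp(-2*t), 6*t^2*exp(-2*t) + 4*t*exp(-2*t)]
  [3*t^2*exp(-2*t) + t*exp(-2*t), -4*t^2*exp(-2*t) + 2*t*exp(-2*t) + exp(-2*t), 2*t^2*exp(-2*t) + 2*t*exp(-2*t)]
  [-15*t^2*exp(-2*t)/2 + 2*t*exp(-2*t), 10*t^2*exp(-2*t) - 11*t*exp(-2*t), -5*t^2*exp(-2*t) - 2*t*exp(-2*t) + exp(-2*t)]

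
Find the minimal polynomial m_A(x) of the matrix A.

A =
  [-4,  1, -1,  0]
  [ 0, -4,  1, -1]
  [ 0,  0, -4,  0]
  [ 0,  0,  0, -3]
x^4 + 15*x^3 + 84*x^2 + 208*x + 192

The characteristic polynomial is χ_A(x) = (x + 3)*(x + 4)^3, so the eigenvalues are known. The minimal polynomial is
  m_A(x) = Π_λ (x − λ)^{k_λ}
where k_λ is the size of the *largest* Jordan block for λ (equivalently, the smallest k with (A − λI)^k v = 0 for every generalised eigenvector v of λ).

  λ = -4: largest Jordan block has size 3, contributing (x + 4)^3
  λ = -3: largest Jordan block has size 1, contributing (x + 3)

So m_A(x) = (x + 3)*(x + 4)^3 = x^4 + 15*x^3 + 84*x^2 + 208*x + 192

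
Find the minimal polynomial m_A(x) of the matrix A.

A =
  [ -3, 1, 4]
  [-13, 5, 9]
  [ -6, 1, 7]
x^3 - 9*x^2 + 27*x - 27

The characteristic polynomial is χ_A(x) = (x - 3)^3, so the eigenvalues are known. The minimal polynomial is
  m_A(x) = Π_λ (x − λ)^{k_λ}
where k_λ is the size of the *largest* Jordan block for λ (equivalently, the smallest k with (A − λI)^k v = 0 for every generalised eigenvector v of λ).

  λ = 3: largest Jordan block has size 3, contributing (x − 3)^3

So m_A(x) = (x - 3)^3 = x^3 - 9*x^2 + 27*x - 27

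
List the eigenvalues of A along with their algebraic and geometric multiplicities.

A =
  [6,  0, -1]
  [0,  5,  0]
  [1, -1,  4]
λ = 5: alg = 3, geom = 1

Step 1 — factor the characteristic polynomial to read off the algebraic multiplicities:
  χ_A(x) = (x - 5)^3

Step 2 — compute geometric multiplicities via the rank-nullity identity g(λ) = n − rank(A − λI):
  rank(A − (5)·I) = 2, so dim ker(A − (5)·I) = n − 2 = 1

Summary:
  λ = 5: algebraic multiplicity = 3, geometric multiplicity = 1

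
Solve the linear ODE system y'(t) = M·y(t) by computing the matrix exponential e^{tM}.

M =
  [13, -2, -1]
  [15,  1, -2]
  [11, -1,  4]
e^{tM} =
  [4*t^2*exp(6*t) + 7*t*exp(6*t) + exp(6*t), -3*t^2*exp(6*t)/2 - 2*t*exp(6*t), -t^2*exp(6*t)/2 - t*exp(6*t)]
  [4*t^2*exp(6*t) + 15*t*exp(6*t), -3*t^2*exp(6*t)/2 - 5*t*exp(6*t) + exp(6*t), -t^2*exp(6*t)/2 - 2*t*exp(6*t)]
  [20*t^2*exp(6*t) + 11*t*exp(6*t), -15*t^2*exp(6*t)/2 - t*exp(6*t), -5*t^2*exp(6*t)/2 - 2*t*exp(6*t) + exp(6*t)]

Strategy: write M = P · J · P⁻¹ where J is a Jordan canonical form, so e^{tM} = P · e^{tJ} · P⁻¹, and e^{tJ} can be computed block-by-block.

M has Jordan form
J =
  [6, 1, 0]
  [0, 6, 1]
  [0, 0, 6]
(up to reordering of blocks).

Per-block formulas:
  For a 3×3 Jordan block J_3(6): exp(t · J_3(6)) = e^(6t)·(I + t·N + (t^2/2)·N^2), where N is the 3×3 nilpotent shift.

After assembling e^{tJ} and conjugating by P, we get:

e^{tM} =
  [4*t^2*exp(6*t) + 7*t*exp(6*t) + exp(6*t), -3*t^2*exp(6*t)/2 - 2*t*exp(6*t), -t^2*exp(6*t)/2 - t*exp(6*t)]
  [4*t^2*exp(6*t) + 15*t*exp(6*t), -3*t^2*exp(6*t)/2 - 5*t*exp(6*t) + exp(6*t), -t^2*exp(6*t)/2 - 2*t*exp(6*t)]
  [20*t^2*exp(6*t) + 11*t*exp(6*t), -15*t^2*exp(6*t)/2 - t*exp(6*t), -5*t^2*exp(6*t)/2 - 2*t*exp(6*t) + exp(6*t)]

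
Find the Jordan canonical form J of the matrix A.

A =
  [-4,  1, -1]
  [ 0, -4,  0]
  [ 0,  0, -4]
J_2(-4) ⊕ J_1(-4)

The characteristic polynomial is
  det(x·I − A) = x^3 + 12*x^2 + 48*x + 64 = (x + 4)^3

Eigenvalues and multiplicities (the geometric multiplicity of λ is n − rank(A − λI), which equals the number of Jordan blocks for λ):
  λ = -4: algebraic multiplicity = 3, geometric multiplicity = 2

Determining the block sizes for each eigenvalue:
  λ = -4: 2 blocks summing to 3 forces exactly one block of size 2 and the rest size 1 → block sizes [2, 1]

Assembling the blocks gives a Jordan form
J =
  [-4,  1,  0]
  [ 0, -4,  0]
  [ 0,  0, -4]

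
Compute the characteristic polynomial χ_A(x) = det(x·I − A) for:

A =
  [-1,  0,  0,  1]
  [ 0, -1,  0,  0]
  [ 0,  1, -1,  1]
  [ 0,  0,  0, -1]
x^4 + 4*x^3 + 6*x^2 + 4*x + 1

Expanding det(x·I − A) (e.g. by cofactor expansion or by noting that A is similar to its Jordan form J, which has the same characteristic polynomial as A) gives
  χ_A(x) = x^4 + 4*x^3 + 6*x^2 + 4*x + 1
which factors as (x + 1)^4. The eigenvalues (with algebraic multiplicities) are λ = -1 with multiplicity 4.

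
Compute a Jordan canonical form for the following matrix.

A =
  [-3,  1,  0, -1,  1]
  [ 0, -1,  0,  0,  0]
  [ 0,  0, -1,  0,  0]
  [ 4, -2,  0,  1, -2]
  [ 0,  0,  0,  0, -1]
J_2(-1) ⊕ J_1(-1) ⊕ J_1(-1) ⊕ J_1(-1)

The characteristic polynomial is
  det(x·I − A) = x^5 + 5*x^4 + 10*x^3 + 10*x^2 + 5*x + 1 = (x + 1)^5

Eigenvalues and multiplicities (the geometric multiplicity of λ is n − rank(A − λI), which equals the number of Jordan blocks for λ):
  λ = -1: algebraic multiplicity = 5, geometric multiplicity = 4

Determining the block sizes for each eigenvalue:
  λ = -1: 4 blocks summing to 5 forces exactly one block of size 2 and the rest size 1 → block sizes [2, 1, 1, 1]

Assembling the blocks gives a Jordan form
J =
  [-1,  1,  0,  0,  0]
  [ 0, -1,  0,  0,  0]
  [ 0,  0, -1,  0,  0]
  [ 0,  0,  0, -1,  0]
  [ 0,  0,  0,  0, -1]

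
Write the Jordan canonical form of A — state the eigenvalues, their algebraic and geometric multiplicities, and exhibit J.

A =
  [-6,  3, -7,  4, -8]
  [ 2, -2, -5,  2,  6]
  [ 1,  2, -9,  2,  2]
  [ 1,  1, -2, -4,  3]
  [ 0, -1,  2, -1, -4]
J_3(-5) ⊕ J_2(-5)

The characteristic polynomial is
  det(x·I − A) = x^5 + 25*x^4 + 250*x^3 + 1250*x^2 + 3125*x + 3125 = (x + 5)^5

Eigenvalues and multiplicities (the geometric multiplicity of λ is n − rank(A − λI), which equals the number of Jordan blocks for λ):
  λ = -5: algebraic multiplicity = 5, geometric multiplicity = 2

Determining the block sizes for each eigenvalue:
  λ = -5: with am = 5 and gm = 2, the partition is not yet determined (e.g. several partitions of 5 into 2 parts exist). Let N = A − (-5)·I. Computing rank(N^1) = 3, rank(N^2) = 1, rank(N^3) = 0; the number of blocks of size ≥ j is rank(N^{j−1}) − rank(N^j), giving [2, 2, 1]. So we have 1 block(s) of size 3, 1 block(s) of size 2 → block sizes [3, 2]

Assembling the blocks gives a Jordan form
J =
  [-5,  1,  0,  0,  0]
  [ 0, -5,  1,  0,  0]
  [ 0,  0, -5,  0,  0]
  [ 0,  0,  0, -5,  1]
  [ 0,  0,  0,  0, -5]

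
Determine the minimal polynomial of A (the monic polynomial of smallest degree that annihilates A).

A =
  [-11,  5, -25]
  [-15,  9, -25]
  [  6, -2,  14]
x^2 - 8*x + 16

The characteristic polynomial is χ_A(x) = (x - 4)^3, so the eigenvalues are known. The minimal polynomial is
  m_A(x) = Π_λ (x − λ)^{k_λ}
where k_λ is the size of the *largest* Jordan block for λ (equivalently, the smallest k with (A − λI)^k v = 0 for every generalised eigenvector v of λ).

  λ = 4: largest Jordan block has size 2, contributing (x − 4)^2

So m_A(x) = (x - 4)^2 = x^2 - 8*x + 16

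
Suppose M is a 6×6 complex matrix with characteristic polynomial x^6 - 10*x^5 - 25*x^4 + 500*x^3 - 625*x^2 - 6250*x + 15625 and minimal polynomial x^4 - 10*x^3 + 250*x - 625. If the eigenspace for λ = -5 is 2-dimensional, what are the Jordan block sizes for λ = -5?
Block sizes for λ = -5: [1, 1]

Step 1 — from the characteristic polynomial, algebraic multiplicity of λ = -5 is 2. From dim ker(M − (-5)·I) = 2, there are exactly 2 Jordan blocks for λ = -5.
Step 2 — from the minimal polynomial, the factor (x + 5) tells us the largest block for λ = -5 has size 1.
Step 3 — with total size 2, 2 blocks, and largest block 1, the block sizes (in nonincreasing order) are [1, 1].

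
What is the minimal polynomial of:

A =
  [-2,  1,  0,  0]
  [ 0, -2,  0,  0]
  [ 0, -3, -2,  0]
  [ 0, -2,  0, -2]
x^2 + 4*x + 4

The characteristic polynomial is χ_A(x) = (x + 2)^4, so the eigenvalues are known. The minimal polynomial is
  m_A(x) = Π_λ (x − λ)^{k_λ}
where k_λ is the size of the *largest* Jordan block for λ (equivalently, the smallest k with (A − λI)^k v = 0 for every generalised eigenvector v of λ).

  λ = -2: largest Jordan block has size 2, contributing (x + 2)^2

So m_A(x) = (x + 2)^2 = x^2 + 4*x + 4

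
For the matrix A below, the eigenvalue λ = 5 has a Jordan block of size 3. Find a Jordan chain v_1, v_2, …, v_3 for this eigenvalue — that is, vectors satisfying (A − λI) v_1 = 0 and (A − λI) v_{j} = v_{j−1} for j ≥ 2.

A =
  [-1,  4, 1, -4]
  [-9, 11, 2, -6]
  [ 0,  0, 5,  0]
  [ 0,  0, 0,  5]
A Jordan chain for λ = 5 of length 3:
v_1 = (2, 3, 0, 0)ᵀ
v_2 = (1, 2, 0, 0)ᵀ
v_3 = (0, 0, 1, 0)ᵀ

Let N = A − (5)·I. We want v_3 with N^3 v_3 = 0 but N^2 v_3 ≠ 0; then v_{j-1} := N · v_j for j = 3, …, 2.

Pick v_3 = (0, 0, 1, 0)ᵀ.
Then v_2 = N · v_3 = (1, 2, 0, 0)ᵀ.
Then v_1 = N · v_2 = (2, 3, 0, 0)ᵀ.

Sanity check: (A − (5)·I) v_1 = (0, 0, 0, 0)ᵀ = 0. ✓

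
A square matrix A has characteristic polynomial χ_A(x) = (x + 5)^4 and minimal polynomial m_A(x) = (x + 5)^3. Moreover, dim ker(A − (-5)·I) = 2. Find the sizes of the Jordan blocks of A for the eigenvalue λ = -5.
Block sizes for λ = -5: [3, 1]

Step 1 — from the characteristic polynomial, algebraic multiplicity of λ = -5 is 4. From dim ker(A − (-5)·I) = 2, there are exactly 2 Jordan blocks for λ = -5.
Step 2 — from the minimal polynomial, the factor (x + 5)^3 tells us the largest block for λ = -5 has size 3.
Step 3 — with total size 4, 2 blocks, and largest block 3, the block sizes (in nonincreasing order) are [3, 1].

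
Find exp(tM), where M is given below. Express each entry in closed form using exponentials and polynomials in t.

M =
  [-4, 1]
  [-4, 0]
e^{tM} =
  [-2*t*exp(-2*t) + exp(-2*t), t*exp(-2*t)]
  [-4*t*exp(-2*t), 2*t*exp(-2*t) + exp(-2*t)]

Strategy: write M = P · J · P⁻¹ where J is a Jordan canonical form, so e^{tM} = P · e^{tJ} · P⁻¹, and e^{tJ} can be computed block-by-block.

M has Jordan form
J =
  [-2,  1]
  [ 0, -2]
(up to reordering of blocks).

Per-block formulas:
  For a 2×2 Jordan block J_2(-2): exp(t · J_2(-2)) = e^(-2t)·(I + t·N), where N is the 2×2 nilpotent shift.

After assembling e^{tJ} and conjugating by P, we get:

e^{tM} =
  [-2*t*exp(-2*t) + exp(-2*t), t*exp(-2*t)]
  [-4*t*exp(-2*t), 2*t*exp(-2*t) + exp(-2*t)]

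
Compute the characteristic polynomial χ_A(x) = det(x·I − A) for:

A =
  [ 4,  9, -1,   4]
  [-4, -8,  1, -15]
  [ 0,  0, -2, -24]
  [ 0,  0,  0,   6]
x^4 - 24*x^2 - 64*x - 48

Expanding det(x·I − A) (e.g. by cofactor expansion or by noting that A is similar to its Jordan form J, which has the same characteristic polynomial as A) gives
  χ_A(x) = x^4 - 24*x^2 - 64*x - 48
which factors as (x - 6)*(x + 2)^3. The eigenvalues (with algebraic multiplicities) are λ = -2 with multiplicity 3, λ = 6 with multiplicity 1.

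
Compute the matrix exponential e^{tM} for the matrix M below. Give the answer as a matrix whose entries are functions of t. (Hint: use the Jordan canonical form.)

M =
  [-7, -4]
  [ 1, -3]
e^{tM} =
  [-2*t*exp(-5*t) + exp(-5*t), -4*t*exp(-5*t)]
  [t*exp(-5*t), 2*t*exp(-5*t) + exp(-5*t)]

Strategy: write M = P · J · P⁻¹ where J is a Jordan canonical form, so e^{tM} = P · e^{tJ} · P⁻¹, and e^{tJ} can be computed block-by-block.

M has Jordan form
J =
  [-5,  1]
  [ 0, -5]
(up to reordering of blocks).

Per-block formulas:
  For a 2×2 Jordan block J_2(-5): exp(t · J_2(-5)) = e^(-5t)·(I + t·N), where N is the 2×2 nilpotent shift.

After assembling e^{tJ} and conjugating by P, we get:

e^{tM} =
  [-2*t*exp(-5*t) + exp(-5*t), -4*t*exp(-5*t)]
  [t*exp(-5*t), 2*t*exp(-5*t) + exp(-5*t)]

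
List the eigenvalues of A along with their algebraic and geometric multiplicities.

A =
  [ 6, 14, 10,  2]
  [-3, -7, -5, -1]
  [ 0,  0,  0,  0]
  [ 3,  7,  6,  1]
λ = 0: alg = 4, geom = 2

Step 1 — factor the characteristic polynomial to read off the algebraic multiplicities:
  χ_A(x) = x^4

Step 2 — compute geometric multiplicities via the rank-nullity identity g(λ) = n − rank(A − λI):
  rank(A − (0)·I) = 2, so dim ker(A − (0)·I) = n − 2 = 2

Summary:
  λ = 0: algebraic multiplicity = 4, geometric multiplicity = 2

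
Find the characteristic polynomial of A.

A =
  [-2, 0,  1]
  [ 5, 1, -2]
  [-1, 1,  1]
x^3

Expanding det(x·I − A) (e.g. by cofactor expansion or by noting that A is similar to its Jordan form J, which has the same characteristic polynomial as A) gives
  χ_A(x) = x^3
which factors as x^3. The eigenvalues (with algebraic multiplicities) are λ = 0 with multiplicity 3.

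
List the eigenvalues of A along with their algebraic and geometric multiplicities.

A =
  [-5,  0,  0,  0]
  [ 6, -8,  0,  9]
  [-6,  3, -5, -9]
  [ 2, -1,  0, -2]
λ = -5: alg = 4, geom = 3

Step 1 — factor the characteristic polynomial to read off the algebraic multiplicities:
  χ_A(x) = (x + 5)^4

Step 2 — compute geometric multiplicities via the rank-nullity identity g(λ) = n − rank(A − λI):
  rank(A − (-5)·I) = 1, so dim ker(A − (-5)·I) = n − 1 = 3

Summary:
  λ = -5: algebraic multiplicity = 4, geometric multiplicity = 3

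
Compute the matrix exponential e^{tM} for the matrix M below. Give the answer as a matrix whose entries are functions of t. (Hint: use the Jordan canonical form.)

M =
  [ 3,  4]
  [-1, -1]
e^{tM} =
  [2*t*exp(t) + exp(t), 4*t*exp(t)]
  [-t*exp(t), -2*t*exp(t) + exp(t)]

Strategy: write M = P · J · P⁻¹ where J is a Jordan canonical form, so e^{tM} = P · e^{tJ} · P⁻¹, and e^{tJ} can be computed block-by-block.

M has Jordan form
J =
  [1, 1]
  [0, 1]
(up to reordering of blocks).

Per-block formulas:
  For a 2×2 Jordan block J_2(1): exp(t · J_2(1)) = e^(1t)·(I + t·N), where N is the 2×2 nilpotent shift.

After assembling e^{tJ} and conjugating by P, we get:

e^{tM} =
  [2*t*exp(t) + exp(t), 4*t*exp(t)]
  [-t*exp(t), -2*t*exp(t) + exp(t)]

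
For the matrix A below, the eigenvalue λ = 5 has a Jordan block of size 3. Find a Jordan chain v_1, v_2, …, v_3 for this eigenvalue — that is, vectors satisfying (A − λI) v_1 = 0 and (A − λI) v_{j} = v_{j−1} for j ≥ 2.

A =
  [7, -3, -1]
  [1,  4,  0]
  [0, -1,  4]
A Jordan chain for λ = 5 of length 3:
v_1 = (1, 1, -1)ᵀ
v_2 = (2, 1, 0)ᵀ
v_3 = (1, 0, 0)ᵀ

Let N = A − (5)·I. We want v_3 with N^3 v_3 = 0 but N^2 v_3 ≠ 0; then v_{j-1} := N · v_j for j = 3, …, 2.

Pick v_3 = (1, 0, 0)ᵀ.
Then v_2 = N · v_3 = (2, 1, 0)ᵀ.
Then v_1 = N · v_2 = (1, 1, -1)ᵀ.

Sanity check: (A − (5)·I) v_1 = (0, 0, 0)ᵀ = 0. ✓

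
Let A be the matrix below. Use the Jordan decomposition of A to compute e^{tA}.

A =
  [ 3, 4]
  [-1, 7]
e^{tA} =
  [-2*t*exp(5*t) + exp(5*t), 4*t*exp(5*t)]
  [-t*exp(5*t), 2*t*exp(5*t) + exp(5*t)]

Strategy: write A = P · J · P⁻¹ where J is a Jordan canonical form, so e^{tA} = P · e^{tJ} · P⁻¹, and e^{tJ} can be computed block-by-block.

A has Jordan form
J =
  [5, 1]
  [0, 5]
(up to reordering of blocks).

Per-block formulas:
  For a 2×2 Jordan block J_2(5): exp(t · J_2(5)) = e^(5t)·(I + t·N), where N is the 2×2 nilpotent shift.

After assembling e^{tJ} and conjugating by P, we get:

e^{tA} =
  [-2*t*exp(5*t) + exp(5*t), 4*t*exp(5*t)]
  [-t*exp(5*t), 2*t*exp(5*t) + exp(5*t)]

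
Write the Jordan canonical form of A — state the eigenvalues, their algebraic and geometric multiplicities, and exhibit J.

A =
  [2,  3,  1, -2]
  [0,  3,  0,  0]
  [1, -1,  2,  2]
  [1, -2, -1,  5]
J_2(3) ⊕ J_2(3)

The characteristic polynomial is
  det(x·I − A) = x^4 - 12*x^3 + 54*x^2 - 108*x + 81 = (x - 3)^4

Eigenvalues and multiplicities (the geometric multiplicity of λ is n − rank(A − λI), which equals the number of Jordan blocks for λ):
  λ = 3: algebraic multiplicity = 4, geometric multiplicity = 2

Determining the block sizes for each eigenvalue:
  λ = 3: with am = 4 and gm = 2, the partition is not yet determined (e.g. several partitions of 4 into 2 parts exist). Let N = A − (3)·I. Computing rank(N^1) = 2, rank(N^2) = 0; the number of blocks of size ≥ j is rank(N^{j−1}) − rank(N^j), giving [2, 2]. So we have 2 block(s) of size 2 → block sizes [2, 2]

Assembling the blocks gives a Jordan form
J =
  [3, 1, 0, 0]
  [0, 3, 0, 0]
  [0, 0, 3, 1]
  [0, 0, 0, 3]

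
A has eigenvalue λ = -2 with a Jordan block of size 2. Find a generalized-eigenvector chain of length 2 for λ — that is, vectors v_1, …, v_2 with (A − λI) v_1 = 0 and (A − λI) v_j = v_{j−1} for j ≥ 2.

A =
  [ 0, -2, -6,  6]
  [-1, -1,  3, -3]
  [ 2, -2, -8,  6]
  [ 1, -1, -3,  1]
A Jordan chain for λ = -2 of length 2:
v_1 = (2, -1, 2, 1)ᵀ
v_2 = (1, 0, 0, 0)ᵀ

Let N = A − (-2)·I. We want v_2 with N^2 v_2 = 0 but N^1 v_2 ≠ 0; then v_{j-1} := N · v_j for j = 2, …, 2.

Pick v_2 = (1, 0, 0, 0)ᵀ.
Then v_1 = N · v_2 = (2, -1, 2, 1)ᵀ.

Sanity check: (A − (-2)·I) v_1 = (0, 0, 0, 0)ᵀ = 0. ✓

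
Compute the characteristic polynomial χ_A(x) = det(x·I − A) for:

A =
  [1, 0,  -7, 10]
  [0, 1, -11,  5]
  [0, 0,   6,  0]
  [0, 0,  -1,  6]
x^4 - 14*x^3 + 61*x^2 - 84*x + 36

Expanding det(x·I − A) (e.g. by cofactor expansion or by noting that A is similar to its Jordan form J, which has the same characteristic polynomial as A) gives
  χ_A(x) = x^4 - 14*x^3 + 61*x^2 - 84*x + 36
which factors as (x - 6)^2*(x - 1)^2. The eigenvalues (with algebraic multiplicities) are λ = 1 with multiplicity 2, λ = 6 with multiplicity 2.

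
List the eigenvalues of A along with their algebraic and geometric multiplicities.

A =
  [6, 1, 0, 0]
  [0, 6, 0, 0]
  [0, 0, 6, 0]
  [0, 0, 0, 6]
λ = 6: alg = 4, geom = 3

Step 1 — factor the characteristic polynomial to read off the algebraic multiplicities:
  χ_A(x) = (x - 6)^4

Step 2 — compute geometric multiplicities via the rank-nullity identity g(λ) = n − rank(A − λI):
  rank(A − (6)·I) = 1, so dim ker(A − (6)·I) = n − 1 = 3

Summary:
  λ = 6: algebraic multiplicity = 4, geometric multiplicity = 3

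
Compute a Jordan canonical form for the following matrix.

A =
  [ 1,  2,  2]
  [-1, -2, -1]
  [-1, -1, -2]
J_2(-1) ⊕ J_1(-1)

The characteristic polynomial is
  det(x·I − A) = x^3 + 3*x^2 + 3*x + 1 = (x + 1)^3

Eigenvalues and multiplicities (the geometric multiplicity of λ is n − rank(A − λI), which equals the number of Jordan blocks for λ):
  λ = -1: algebraic multiplicity = 3, geometric multiplicity = 2

Determining the block sizes for each eigenvalue:
  λ = -1: 2 blocks summing to 3 forces exactly one block of size 2 and the rest size 1 → block sizes [2, 1]

Assembling the blocks gives a Jordan form
J =
  [-1,  1,  0]
  [ 0, -1,  0]
  [ 0,  0, -1]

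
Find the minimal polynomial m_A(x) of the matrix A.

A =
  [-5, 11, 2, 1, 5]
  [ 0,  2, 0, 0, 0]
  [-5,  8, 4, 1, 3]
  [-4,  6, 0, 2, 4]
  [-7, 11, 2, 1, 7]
x^2 - 4*x + 4

The characteristic polynomial is χ_A(x) = (x - 2)^5, so the eigenvalues are known. The minimal polynomial is
  m_A(x) = Π_λ (x − λ)^{k_λ}
where k_λ is the size of the *largest* Jordan block for λ (equivalently, the smallest k with (A − λI)^k v = 0 for every generalised eigenvector v of λ).

  λ = 2: largest Jordan block has size 2, contributing (x − 2)^2

So m_A(x) = (x - 2)^2 = x^2 - 4*x + 4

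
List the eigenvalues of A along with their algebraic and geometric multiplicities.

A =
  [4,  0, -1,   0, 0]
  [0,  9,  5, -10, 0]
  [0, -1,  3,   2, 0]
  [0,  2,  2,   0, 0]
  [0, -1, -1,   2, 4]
λ = 4: alg = 5, geom = 3

Step 1 — factor the characteristic polynomial to read off the algebraic multiplicities:
  χ_A(x) = (x - 4)^5

Step 2 — compute geometric multiplicities via the rank-nullity identity g(λ) = n − rank(A − λI):
  rank(A − (4)·I) = 2, so dim ker(A − (4)·I) = n − 2 = 3

Summary:
  λ = 4: algebraic multiplicity = 5, geometric multiplicity = 3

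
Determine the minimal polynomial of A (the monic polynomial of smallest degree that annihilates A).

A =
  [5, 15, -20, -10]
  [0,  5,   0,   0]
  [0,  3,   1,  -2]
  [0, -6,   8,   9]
x^2 - 10*x + 25

The characteristic polynomial is χ_A(x) = (x - 5)^4, so the eigenvalues are known. The minimal polynomial is
  m_A(x) = Π_λ (x − λ)^{k_λ}
where k_λ is the size of the *largest* Jordan block for λ (equivalently, the smallest k with (A − λI)^k v = 0 for every generalised eigenvector v of λ).

  λ = 5: largest Jordan block has size 2, contributing (x − 5)^2

So m_A(x) = (x - 5)^2 = x^2 - 10*x + 25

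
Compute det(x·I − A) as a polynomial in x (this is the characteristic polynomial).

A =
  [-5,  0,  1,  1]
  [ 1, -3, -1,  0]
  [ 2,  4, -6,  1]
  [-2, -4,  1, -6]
x^4 + 20*x^3 + 150*x^2 + 500*x + 625

Expanding det(x·I − A) (e.g. by cofactor expansion or by noting that A is similar to its Jordan form J, which has the same characteristic polynomial as A) gives
  χ_A(x) = x^4 + 20*x^3 + 150*x^2 + 500*x + 625
which factors as (x + 5)^4. The eigenvalues (with algebraic multiplicities) are λ = -5 with multiplicity 4.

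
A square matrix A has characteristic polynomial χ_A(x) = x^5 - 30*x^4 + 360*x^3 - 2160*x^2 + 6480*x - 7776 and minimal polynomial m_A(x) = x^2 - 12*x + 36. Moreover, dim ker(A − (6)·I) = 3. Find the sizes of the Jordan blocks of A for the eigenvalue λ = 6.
Block sizes for λ = 6: [2, 2, 1]

Step 1 — from the characteristic polynomial, algebraic multiplicity of λ = 6 is 5. From dim ker(A − (6)·I) = 3, there are exactly 3 Jordan blocks for λ = 6.
Step 2 — from the minimal polynomial, the factor (x − 6)^2 tells us the largest block for λ = 6 has size 2.
Step 3 — with total size 5, 3 blocks, and largest block 2, the block sizes (in nonincreasing order) are [2, 2, 1].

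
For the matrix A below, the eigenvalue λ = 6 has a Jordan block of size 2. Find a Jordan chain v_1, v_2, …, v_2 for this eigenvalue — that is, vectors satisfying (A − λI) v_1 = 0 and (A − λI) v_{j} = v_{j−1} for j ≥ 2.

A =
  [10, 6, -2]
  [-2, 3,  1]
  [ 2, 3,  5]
A Jordan chain for λ = 6 of length 2:
v_1 = (4, -2, 2)ᵀ
v_2 = (1, 0, 0)ᵀ

Let N = A − (6)·I. We want v_2 with N^2 v_2 = 0 but N^1 v_2 ≠ 0; then v_{j-1} := N · v_j for j = 2, …, 2.

Pick v_2 = (1, 0, 0)ᵀ.
Then v_1 = N · v_2 = (4, -2, 2)ᵀ.

Sanity check: (A − (6)·I) v_1 = (0, 0, 0)ᵀ = 0. ✓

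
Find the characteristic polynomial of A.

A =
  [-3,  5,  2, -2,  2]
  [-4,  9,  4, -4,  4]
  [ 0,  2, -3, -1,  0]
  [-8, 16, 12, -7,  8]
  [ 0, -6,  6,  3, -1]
x^5 + 5*x^4 + 10*x^3 + 10*x^2 + 5*x + 1

Expanding det(x·I − A) (e.g. by cofactor expansion or by noting that A is similar to its Jordan form J, which has the same characteristic polynomial as A) gives
  χ_A(x) = x^5 + 5*x^4 + 10*x^3 + 10*x^2 + 5*x + 1
which factors as (x + 1)^5. The eigenvalues (with algebraic multiplicities) are λ = -1 with multiplicity 5.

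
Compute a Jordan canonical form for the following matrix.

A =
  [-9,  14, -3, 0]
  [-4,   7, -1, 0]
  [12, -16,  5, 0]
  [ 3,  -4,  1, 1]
J_3(1) ⊕ J_1(1)

The characteristic polynomial is
  det(x·I − A) = x^4 - 4*x^3 + 6*x^2 - 4*x + 1 = (x - 1)^4

Eigenvalues and multiplicities (the geometric multiplicity of λ is n − rank(A − λI), which equals the number of Jordan blocks for λ):
  λ = 1: algebraic multiplicity = 4, geometric multiplicity = 2

Determining the block sizes for each eigenvalue:
  λ = 1: with am = 4 and gm = 2, the partition is not yet determined (e.g. several partitions of 4 into 2 parts exist). Let N = A − (1)·I. Computing rank(N^1) = 2, rank(N^2) = 1, rank(N^3) = 0; the number of blocks of size ≥ j is rank(N^{j−1}) − rank(N^j), giving [2, 1, 1]. So we have 1 block(s) of size 3, 1 block(s) of size 1 → block sizes [3, 1]

Assembling the blocks gives a Jordan form
J =
  [1, 1, 0, 0]
  [0, 1, 1, 0]
  [0, 0, 1, 0]
  [0, 0, 0, 1]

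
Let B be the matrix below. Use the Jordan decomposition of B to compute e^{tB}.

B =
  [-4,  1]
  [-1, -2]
e^{tB} =
  [-t*exp(-3*t) + exp(-3*t), t*exp(-3*t)]
  [-t*exp(-3*t), t*exp(-3*t) + exp(-3*t)]

Strategy: write B = P · J · P⁻¹ where J is a Jordan canonical form, so e^{tB} = P · e^{tJ} · P⁻¹, and e^{tJ} can be computed block-by-block.

B has Jordan form
J =
  [-3,  1]
  [ 0, -3]
(up to reordering of blocks).

Per-block formulas:
  For a 2×2 Jordan block J_2(-3): exp(t · J_2(-3)) = e^(-3t)·(I + t·N), where N is the 2×2 nilpotent shift.

After assembling e^{tJ} and conjugating by P, we get:

e^{tB} =
  [-t*exp(-3*t) + exp(-3*t), t*exp(-3*t)]
  [-t*exp(-3*t), t*exp(-3*t) + exp(-3*t)]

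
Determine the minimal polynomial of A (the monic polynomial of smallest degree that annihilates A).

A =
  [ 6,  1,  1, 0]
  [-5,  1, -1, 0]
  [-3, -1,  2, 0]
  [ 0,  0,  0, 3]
x^3 - 9*x^2 + 27*x - 27

The characteristic polynomial is χ_A(x) = (x - 3)^4, so the eigenvalues are known. The minimal polynomial is
  m_A(x) = Π_λ (x − λ)^{k_λ}
where k_λ is the size of the *largest* Jordan block for λ (equivalently, the smallest k with (A − λI)^k v = 0 for every generalised eigenvector v of λ).

  λ = 3: largest Jordan block has size 3, contributing (x − 3)^3

So m_A(x) = (x - 3)^3 = x^3 - 9*x^2 + 27*x - 27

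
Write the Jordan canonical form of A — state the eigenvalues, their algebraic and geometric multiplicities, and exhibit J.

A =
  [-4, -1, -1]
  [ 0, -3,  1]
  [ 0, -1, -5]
J_2(-4) ⊕ J_1(-4)

The characteristic polynomial is
  det(x·I − A) = x^3 + 12*x^2 + 48*x + 64 = (x + 4)^3

Eigenvalues and multiplicities (the geometric multiplicity of λ is n − rank(A − λI), which equals the number of Jordan blocks for λ):
  λ = -4: algebraic multiplicity = 3, geometric multiplicity = 2

Determining the block sizes for each eigenvalue:
  λ = -4: 2 blocks summing to 3 forces exactly one block of size 2 and the rest size 1 → block sizes [2, 1]

Assembling the blocks gives a Jordan form
J =
  [-4,  1,  0]
  [ 0, -4,  0]
  [ 0,  0, -4]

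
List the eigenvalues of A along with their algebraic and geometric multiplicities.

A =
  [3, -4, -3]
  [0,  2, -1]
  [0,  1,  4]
λ = 3: alg = 3, geom = 1

Step 1 — factor the characteristic polynomial to read off the algebraic multiplicities:
  χ_A(x) = (x - 3)^3

Step 2 — compute geometric multiplicities via the rank-nullity identity g(λ) = n − rank(A − λI):
  rank(A − (3)·I) = 2, so dim ker(A − (3)·I) = n − 2 = 1

Summary:
  λ = 3: algebraic multiplicity = 3, geometric multiplicity = 1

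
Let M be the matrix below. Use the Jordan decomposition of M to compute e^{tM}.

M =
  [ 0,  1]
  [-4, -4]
e^{tM} =
  [2*t*exp(-2*t) + exp(-2*t), t*exp(-2*t)]
  [-4*t*exp(-2*t), -2*t*exp(-2*t) + exp(-2*t)]

Strategy: write M = P · J · P⁻¹ where J is a Jordan canonical form, so e^{tM} = P · e^{tJ} · P⁻¹, and e^{tJ} can be computed block-by-block.

M has Jordan form
J =
  [-2,  1]
  [ 0, -2]
(up to reordering of blocks).

Per-block formulas:
  For a 2×2 Jordan block J_2(-2): exp(t · J_2(-2)) = e^(-2t)·(I + t·N), where N is the 2×2 nilpotent shift.

After assembling e^{tJ} and conjugating by P, we get:

e^{tM} =
  [2*t*exp(-2*t) + exp(-2*t), t*exp(-2*t)]
  [-4*t*exp(-2*t), -2*t*exp(-2*t) + exp(-2*t)]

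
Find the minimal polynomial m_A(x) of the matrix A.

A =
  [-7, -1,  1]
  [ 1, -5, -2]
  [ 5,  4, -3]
x^3 + 15*x^2 + 75*x + 125

The characteristic polynomial is χ_A(x) = (x + 5)^3, so the eigenvalues are known. The minimal polynomial is
  m_A(x) = Π_λ (x − λ)^{k_λ}
where k_λ is the size of the *largest* Jordan block for λ (equivalently, the smallest k with (A − λI)^k v = 0 for every generalised eigenvector v of λ).

  λ = -5: largest Jordan block has size 3, contributing (x + 5)^3

So m_A(x) = (x + 5)^3 = x^3 + 15*x^2 + 75*x + 125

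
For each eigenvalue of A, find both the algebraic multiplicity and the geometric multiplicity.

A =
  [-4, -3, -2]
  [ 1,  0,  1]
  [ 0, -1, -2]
λ = -2: alg = 3, geom = 1

Step 1 — factor the characteristic polynomial to read off the algebraic multiplicities:
  χ_A(x) = (x + 2)^3

Step 2 — compute geometric multiplicities via the rank-nullity identity g(λ) = n − rank(A − λI):
  rank(A − (-2)·I) = 2, so dim ker(A − (-2)·I) = n − 2 = 1

Summary:
  λ = -2: algebraic multiplicity = 3, geometric multiplicity = 1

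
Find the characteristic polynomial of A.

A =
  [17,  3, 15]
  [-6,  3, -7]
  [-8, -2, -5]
x^3 - 15*x^2 + 75*x - 125

Expanding det(x·I − A) (e.g. by cofactor expansion or by noting that A is similar to its Jordan form J, which has the same characteristic polynomial as A) gives
  χ_A(x) = x^3 - 15*x^2 + 75*x - 125
which factors as (x - 5)^3. The eigenvalues (with algebraic multiplicities) are λ = 5 with multiplicity 3.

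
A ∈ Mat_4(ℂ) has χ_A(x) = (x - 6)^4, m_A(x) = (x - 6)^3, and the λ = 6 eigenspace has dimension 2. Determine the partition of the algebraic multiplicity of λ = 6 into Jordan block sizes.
Block sizes for λ = 6: [3, 1]

Step 1 — from the characteristic polynomial, algebraic multiplicity of λ = 6 is 4. From dim ker(A − (6)·I) = 2, there are exactly 2 Jordan blocks for λ = 6.
Step 2 — from the minimal polynomial, the factor (x − 6)^3 tells us the largest block for λ = 6 has size 3.
Step 3 — with total size 4, 2 blocks, and largest block 3, the block sizes (in nonincreasing order) are [3, 1].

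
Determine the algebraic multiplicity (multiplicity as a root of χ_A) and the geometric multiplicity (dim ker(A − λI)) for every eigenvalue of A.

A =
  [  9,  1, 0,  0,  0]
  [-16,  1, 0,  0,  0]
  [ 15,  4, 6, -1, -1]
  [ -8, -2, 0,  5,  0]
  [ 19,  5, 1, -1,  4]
λ = 5: alg = 5, geom = 3

Step 1 — factor the characteristic polynomial to read off the algebraic multiplicities:
  χ_A(x) = (x - 5)^5

Step 2 — compute geometric multiplicities via the rank-nullity identity g(λ) = n − rank(A − λI):
  rank(A − (5)·I) = 2, so dim ker(A − (5)·I) = n − 2 = 3

Summary:
  λ = 5: algebraic multiplicity = 5, geometric multiplicity = 3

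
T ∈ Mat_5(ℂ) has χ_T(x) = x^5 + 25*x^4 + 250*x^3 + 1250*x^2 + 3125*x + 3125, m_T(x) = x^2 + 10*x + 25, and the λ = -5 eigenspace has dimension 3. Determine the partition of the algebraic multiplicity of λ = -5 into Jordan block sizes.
Block sizes for λ = -5: [2, 2, 1]

Step 1 — from the characteristic polynomial, algebraic multiplicity of λ = -5 is 5. From dim ker(T − (-5)·I) = 3, there are exactly 3 Jordan blocks for λ = -5.
Step 2 — from the minimal polynomial, the factor (x + 5)^2 tells us the largest block for λ = -5 has size 2.
Step 3 — with total size 5, 3 blocks, and largest block 2, the block sizes (in nonincreasing order) are [2, 2, 1].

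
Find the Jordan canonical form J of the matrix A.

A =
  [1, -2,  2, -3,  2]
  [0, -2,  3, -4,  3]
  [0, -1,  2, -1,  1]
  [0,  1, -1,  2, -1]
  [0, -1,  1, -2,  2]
J_3(1) ⊕ J_1(1) ⊕ J_1(1)

The characteristic polynomial is
  det(x·I − A) = x^5 - 5*x^4 + 10*x^3 - 10*x^2 + 5*x - 1 = (x - 1)^5

Eigenvalues and multiplicities (the geometric multiplicity of λ is n − rank(A − λI), which equals the number of Jordan blocks for λ):
  λ = 1: algebraic multiplicity = 5, geometric multiplicity = 3

Determining the block sizes for each eigenvalue:
  λ = 1: with am = 5 and gm = 3, the partition is not yet determined (e.g. several partitions of 5 into 3 parts exist). Let N = A − (1)·I. Computing rank(N^1) = 2, rank(N^2) = 1, rank(N^3) = 0; the number of blocks of size ≥ j is rank(N^{j−1}) − rank(N^j), giving [3, 1, 1]. So we have 1 block(s) of size 3, 2 block(s) of size 1 → block sizes [3, 1, 1]

Assembling the blocks gives a Jordan form
J =
  [1, 1, 0, 0, 0]
  [0, 1, 1, 0, 0]
  [0, 0, 1, 0, 0]
  [0, 0, 0, 1, 0]
  [0, 0, 0, 0, 1]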